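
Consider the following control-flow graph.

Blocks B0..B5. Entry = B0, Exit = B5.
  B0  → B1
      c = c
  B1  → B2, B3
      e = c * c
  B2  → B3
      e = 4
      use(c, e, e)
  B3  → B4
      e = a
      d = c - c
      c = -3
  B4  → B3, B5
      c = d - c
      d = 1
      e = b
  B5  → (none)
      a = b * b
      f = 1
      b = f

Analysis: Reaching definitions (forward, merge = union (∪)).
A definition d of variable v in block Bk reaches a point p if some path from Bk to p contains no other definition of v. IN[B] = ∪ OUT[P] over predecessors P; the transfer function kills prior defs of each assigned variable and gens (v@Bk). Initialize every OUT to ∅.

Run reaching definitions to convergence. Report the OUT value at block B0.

Answer: {c@B0}

Trace:
Fixpoint table:
  B0:  IN={}  OUT={c@B0}
  B1:  IN={c@B0}  OUT={c@B0, e@B1}
  B2:  IN={c@B0, e@B1}  OUT={c@B0, e@B2}
  B3:  IN={c@B0, c@B4, d@B4, e@B1, e@B2, e@B4}  OUT={c@B3, d@B3, e@B3}
  B4:  IN={c@B3, d@B3, e@B3}  OUT={c@B4, d@B4, e@B4}
  B5:  IN={c@B4, d@B4, e@B4}  OUT={a@B5, b@B5, c@B4, d@B4, e@B4, f@B5}

B0 is the boundary node: IN[B0] = {}
Applying B0's transfer function to that IN value gives OUT[B0] (row B0 above).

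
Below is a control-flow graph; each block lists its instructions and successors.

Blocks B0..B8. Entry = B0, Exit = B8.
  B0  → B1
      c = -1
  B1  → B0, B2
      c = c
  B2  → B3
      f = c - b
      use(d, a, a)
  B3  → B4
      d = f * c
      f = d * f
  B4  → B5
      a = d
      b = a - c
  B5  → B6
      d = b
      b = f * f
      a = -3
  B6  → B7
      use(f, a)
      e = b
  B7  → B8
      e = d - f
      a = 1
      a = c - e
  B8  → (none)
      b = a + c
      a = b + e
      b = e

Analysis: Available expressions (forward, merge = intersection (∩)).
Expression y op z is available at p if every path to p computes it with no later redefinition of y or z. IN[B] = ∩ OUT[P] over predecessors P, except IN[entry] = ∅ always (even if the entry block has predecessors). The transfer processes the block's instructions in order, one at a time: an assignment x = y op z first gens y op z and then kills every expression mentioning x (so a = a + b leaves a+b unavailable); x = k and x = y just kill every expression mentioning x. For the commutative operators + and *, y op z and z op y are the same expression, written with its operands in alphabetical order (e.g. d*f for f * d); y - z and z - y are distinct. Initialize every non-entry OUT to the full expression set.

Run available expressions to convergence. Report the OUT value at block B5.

Answer: {f*f}

Derivation:
Converged values:
  B0:   IN={}   OUT={}
  B1:   IN={}   OUT={}
  B2:   IN={}   OUT={c-b}
  B3:   IN={c-b}   OUT={c-b}
  B4:   IN={c-b}   OUT={a-c}
  B5:   IN={a-c}   OUT={f*f}
  B6:   IN={f*f}   OUT={f*f}
  B7:   IN={f*f}   OUT={c-e, d-f, f*f}
  B8:   IN={c-e, d-f, f*f}   OUT={c-e, d-f, f*f}

Merge at B5: IN[B5] = OUT[B4] = {a-c}
Applying B5's transfer function to that IN value gives OUT[B5] (row B5 above).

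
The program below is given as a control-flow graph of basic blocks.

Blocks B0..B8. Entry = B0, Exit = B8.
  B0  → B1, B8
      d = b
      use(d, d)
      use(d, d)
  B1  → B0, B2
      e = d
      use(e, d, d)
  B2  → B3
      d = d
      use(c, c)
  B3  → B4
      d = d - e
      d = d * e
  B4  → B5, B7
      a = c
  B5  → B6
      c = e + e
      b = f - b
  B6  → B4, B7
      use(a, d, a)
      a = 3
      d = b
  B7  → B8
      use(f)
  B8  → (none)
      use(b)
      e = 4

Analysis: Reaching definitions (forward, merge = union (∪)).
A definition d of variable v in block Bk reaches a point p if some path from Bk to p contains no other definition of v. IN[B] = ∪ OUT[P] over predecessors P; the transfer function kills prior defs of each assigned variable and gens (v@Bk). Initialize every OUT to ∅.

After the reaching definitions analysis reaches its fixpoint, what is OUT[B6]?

Answer: {a@B6, b@B5, c@B5, d@B6, e@B1}

Working:
Converged values:
  B0:  IN={d@B0, e@B1}  OUT={d@B0, e@B1}
  B1:  IN={d@B0, e@B1}  OUT={d@B0, e@B1}
  B2:  IN={d@B0, e@B1}  OUT={d@B2, e@B1}
  B3:  IN={d@B2, e@B1}  OUT={d@B3, e@B1}
  B4:  IN={a@B6, b@B5, c@B5, d@B3, d@B6, e@B1}  OUT={a@B4, b@B5, c@B5, d@B3, d@B6, e@B1}
  B5:  IN={a@B4, b@B5, c@B5, d@B3, d@B6, e@B1}  OUT={a@B4, b@B5, c@B5, d@B3, d@B6, e@B1}
  B6:  IN={a@B4, b@B5, c@B5, d@B3, d@B6, e@B1}  OUT={a@B6, b@B5, c@B5, d@B6, e@B1}
  B7:  IN={a@B4, a@B6, b@B5, c@B5, d@B3, d@B6, e@B1}  OUT={a@B4, a@B6, b@B5, c@B5, d@B3, d@B6, e@B1}
  B8:  IN={a@B4, a@B6, b@B5, c@B5, d@B0, d@B3, d@B6, e@B1}  OUT={a@B4, a@B6, b@B5, c@B5, d@B0, d@B3, d@B6, e@B8}

Merge at B6: IN[B6] = OUT[B5] = {a@B4, b@B5, c@B5, d@B3, d@B6, e@B1}
Applying B6's transfer function to that IN value gives OUT[B6] (row B6 above).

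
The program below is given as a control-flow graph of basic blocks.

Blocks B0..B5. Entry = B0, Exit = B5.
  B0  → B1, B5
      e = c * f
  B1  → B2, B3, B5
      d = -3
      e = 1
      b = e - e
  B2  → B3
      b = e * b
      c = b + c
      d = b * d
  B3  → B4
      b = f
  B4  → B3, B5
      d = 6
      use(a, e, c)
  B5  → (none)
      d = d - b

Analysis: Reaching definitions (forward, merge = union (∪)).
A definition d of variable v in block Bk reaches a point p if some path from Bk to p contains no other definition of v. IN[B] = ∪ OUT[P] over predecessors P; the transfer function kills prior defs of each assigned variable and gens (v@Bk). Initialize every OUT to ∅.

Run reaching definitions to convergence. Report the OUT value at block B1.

Converged values:
  B0:   IN={}   OUT={e@B0}
  B1:   IN={e@B0}   OUT={b@B1, d@B1, e@B1}
  B2:   IN={b@B1, d@B1, e@B1}   OUT={b@B2, c@B2, d@B2, e@B1}
  B3:   IN={b@B1, b@B2, b@B3, c@B2, d@B1, d@B2, d@B4, e@B1}   OUT={b@B3, c@B2, d@B1, d@B2, d@B4, e@B1}
  B4:   IN={b@B3, c@B2, d@B1, d@B2, d@B4, e@B1}   OUT={b@B3, c@B2, d@B4, e@B1}
  B5:   IN={b@B1, b@B3, c@B2, d@B1, d@B4, e@B0, e@B1}   OUT={b@B1, b@B3, c@B2, d@B5, e@B0, e@B1}

Merge at B1: IN[B1] = OUT[B0] = {e@B0}
Applying B1's transfer function to that IN value gives OUT[B1] (row B1 above).

Answer: {b@B1, d@B1, e@B1}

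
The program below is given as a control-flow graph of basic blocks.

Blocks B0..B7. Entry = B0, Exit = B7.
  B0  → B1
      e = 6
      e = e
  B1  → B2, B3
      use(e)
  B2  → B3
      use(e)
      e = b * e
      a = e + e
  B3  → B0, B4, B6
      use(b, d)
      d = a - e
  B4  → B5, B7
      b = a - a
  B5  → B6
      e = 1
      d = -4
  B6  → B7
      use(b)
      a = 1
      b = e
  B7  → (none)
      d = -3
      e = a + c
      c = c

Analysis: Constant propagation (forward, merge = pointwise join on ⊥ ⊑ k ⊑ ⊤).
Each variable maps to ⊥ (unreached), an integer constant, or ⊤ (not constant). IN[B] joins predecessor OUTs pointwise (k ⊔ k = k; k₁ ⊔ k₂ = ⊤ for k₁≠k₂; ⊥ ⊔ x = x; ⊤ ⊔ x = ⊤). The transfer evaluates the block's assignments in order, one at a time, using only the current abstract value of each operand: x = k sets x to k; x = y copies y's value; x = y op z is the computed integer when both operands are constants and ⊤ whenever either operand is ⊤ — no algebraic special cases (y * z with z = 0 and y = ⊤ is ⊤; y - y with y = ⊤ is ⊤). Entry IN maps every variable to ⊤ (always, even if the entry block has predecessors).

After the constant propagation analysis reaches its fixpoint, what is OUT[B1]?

Fixpoint table:
  B0: | IN=(all ⊤) | OUT={e:6; rest ⊤}
  B1: | IN={e:6; rest ⊤} | OUT={e:6; rest ⊤}
  B2: | IN={e:6; rest ⊤} | OUT=(all ⊤)
  B3: | IN=(all ⊤) | OUT=(all ⊤)
  B4: | IN=(all ⊤) | OUT=(all ⊤)
  B5: | IN=(all ⊤) | OUT={d:-4, e:1; rest ⊤}
  B6: | IN=(all ⊤) | OUT={a:1; rest ⊤}
  B7: | IN=(all ⊤) | OUT={d:-3; rest ⊤}

Merge at B1: IN[B1] = OUT[B0] = {a: ⊤, b: ⊤, c: ⊤, d: ⊤, e: 6, f: ⊤}
Applying B1's transfer function to that IN value gives OUT[B1] (row B1 above).

Answer: {a: ⊤, b: ⊤, c: ⊤, d: ⊤, e: 6, f: ⊤}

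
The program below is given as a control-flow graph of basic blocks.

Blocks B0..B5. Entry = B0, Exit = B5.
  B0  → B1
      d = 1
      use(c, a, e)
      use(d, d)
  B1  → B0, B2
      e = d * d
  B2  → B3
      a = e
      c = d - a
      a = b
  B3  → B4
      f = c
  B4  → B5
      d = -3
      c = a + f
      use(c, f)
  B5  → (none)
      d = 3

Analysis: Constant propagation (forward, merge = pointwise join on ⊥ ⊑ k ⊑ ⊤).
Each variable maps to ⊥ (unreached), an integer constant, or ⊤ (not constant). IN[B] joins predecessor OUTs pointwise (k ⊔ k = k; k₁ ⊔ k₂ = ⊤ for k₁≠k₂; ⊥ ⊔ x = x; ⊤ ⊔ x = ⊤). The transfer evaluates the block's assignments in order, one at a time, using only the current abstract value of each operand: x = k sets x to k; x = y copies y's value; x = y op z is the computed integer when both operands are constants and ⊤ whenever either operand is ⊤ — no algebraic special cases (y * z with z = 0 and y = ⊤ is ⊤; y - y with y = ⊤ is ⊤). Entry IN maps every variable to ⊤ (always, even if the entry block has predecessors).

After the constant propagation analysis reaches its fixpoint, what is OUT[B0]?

Per-block solution:
  B0:   IN=(all ⊤)   OUT={d:1; rest ⊤}
  B1:   IN={d:1; rest ⊤}   OUT={d:1, e:1; rest ⊤}
  B2:   IN={d:1, e:1; rest ⊤}   OUT={c:0, d:1, e:1; rest ⊤}
  B3:   IN={c:0, d:1, e:1; rest ⊤}   OUT={c:0, d:1, e:1, f:0; rest ⊤}
  B4:   IN={c:0, d:1, e:1, f:0; rest ⊤}   OUT={d:-3, e:1, f:0; rest ⊤}
  B5:   IN={d:-3, e:1, f:0; rest ⊤}   OUT={d:3, e:1, f:0; rest ⊤}

Merge at B0 (entry node, so the boundary value (all ⊤) is joined with the incoming edge(s)): IN[B0] = (all ⊤) ⊔ OUT[B1] = {a: ⊤, b: ⊤, c: ⊤, d: ⊤, e: ⊤, f: ⊤}
Applying B0's transfer function to that IN value gives OUT[B0] (row B0 above).

Answer: {a: ⊤, b: ⊤, c: ⊤, d: 1, e: ⊤, f: ⊤}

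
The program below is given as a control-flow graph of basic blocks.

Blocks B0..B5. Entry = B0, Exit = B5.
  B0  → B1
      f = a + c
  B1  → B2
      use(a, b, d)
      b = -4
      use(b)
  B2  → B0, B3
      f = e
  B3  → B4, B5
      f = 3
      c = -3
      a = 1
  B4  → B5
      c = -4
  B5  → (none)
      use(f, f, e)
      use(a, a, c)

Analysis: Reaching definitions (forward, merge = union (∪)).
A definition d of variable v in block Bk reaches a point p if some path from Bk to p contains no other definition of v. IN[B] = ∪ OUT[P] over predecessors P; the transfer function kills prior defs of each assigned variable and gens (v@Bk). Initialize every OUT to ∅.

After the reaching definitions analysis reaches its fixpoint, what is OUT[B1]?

Answer: {b@B1, f@B0}

Derivation:
Per-block solution:
  B0:   IN={b@B1, f@B2}   OUT={b@B1, f@B0}
  B1:   IN={b@B1, f@B0}   OUT={b@B1, f@B0}
  B2:   IN={b@B1, f@B0}   OUT={b@B1, f@B2}
  B3:   IN={b@B1, f@B2}   OUT={a@B3, b@B1, c@B3, f@B3}
  B4:   IN={a@B3, b@B1, c@B3, f@B3}   OUT={a@B3, b@B1, c@B4, f@B3}
  B5:   IN={a@B3, b@B1, c@B3, c@B4, f@B3}   OUT={a@B3, b@B1, c@B3, c@B4, f@B3}

Merge at B1: IN[B1] = OUT[B0] = {b@B1, f@B0}
Applying B1's transfer function to that IN value gives OUT[B1] (row B1 above).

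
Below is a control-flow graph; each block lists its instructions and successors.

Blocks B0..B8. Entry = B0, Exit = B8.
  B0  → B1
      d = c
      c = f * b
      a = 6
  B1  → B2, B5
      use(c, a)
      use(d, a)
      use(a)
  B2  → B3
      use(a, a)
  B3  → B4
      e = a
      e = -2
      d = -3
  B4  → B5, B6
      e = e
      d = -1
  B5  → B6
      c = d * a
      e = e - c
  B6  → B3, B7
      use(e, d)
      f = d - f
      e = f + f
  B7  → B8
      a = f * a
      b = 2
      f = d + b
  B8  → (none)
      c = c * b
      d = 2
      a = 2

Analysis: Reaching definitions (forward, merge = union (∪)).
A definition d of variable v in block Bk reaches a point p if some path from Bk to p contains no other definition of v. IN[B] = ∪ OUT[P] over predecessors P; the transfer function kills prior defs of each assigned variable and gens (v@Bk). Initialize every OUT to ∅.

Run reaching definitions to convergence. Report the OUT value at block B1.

Answer: {a@B0, c@B0, d@B0}

Working:
Converged values:
  B0:  IN={}  OUT={a@B0, c@B0, d@B0}
  B1:  IN={a@B0, c@B0, d@B0}  OUT={a@B0, c@B0, d@B0}
  B2:  IN={a@B0, c@B0, d@B0}  OUT={a@B0, c@B0, d@B0}
  B3:  IN={a@B0, c@B0, c@B5, d@B0, d@B4, e@B6, f@B6}  OUT={a@B0, c@B0, c@B5, d@B3, e@B3, f@B6}
  B4:  IN={a@B0, c@B0, c@B5, d@B3, e@B3, f@B6}  OUT={a@B0, c@B0, c@B5, d@B4, e@B4, f@B6}
  B5:  IN={a@B0, c@B0, c@B5, d@B0, d@B4, e@B4, f@B6}  OUT={a@B0, c@B5, d@B0, d@B4, e@B5, f@B6}
  B6:  IN={a@B0, c@B0, c@B5, d@B0, d@B4, e@B4, e@B5, f@B6}  OUT={a@B0, c@B0, c@B5, d@B0, d@B4, e@B6, f@B6}
  B7:  IN={a@B0, c@B0, c@B5, d@B0, d@B4, e@B6, f@B6}  OUT={a@B7, b@B7, c@B0, c@B5, d@B0, d@B4, e@B6, f@B7}
  B8:  IN={a@B7, b@B7, c@B0, c@B5, d@B0, d@B4, e@B6, f@B7}  OUT={a@B8, b@B7, c@B8, d@B8, e@B6, f@B7}

Merge at B1: IN[B1] = OUT[B0] = {a@B0, c@B0, d@B0}
Applying B1's transfer function to that IN value gives OUT[B1] (row B1 above).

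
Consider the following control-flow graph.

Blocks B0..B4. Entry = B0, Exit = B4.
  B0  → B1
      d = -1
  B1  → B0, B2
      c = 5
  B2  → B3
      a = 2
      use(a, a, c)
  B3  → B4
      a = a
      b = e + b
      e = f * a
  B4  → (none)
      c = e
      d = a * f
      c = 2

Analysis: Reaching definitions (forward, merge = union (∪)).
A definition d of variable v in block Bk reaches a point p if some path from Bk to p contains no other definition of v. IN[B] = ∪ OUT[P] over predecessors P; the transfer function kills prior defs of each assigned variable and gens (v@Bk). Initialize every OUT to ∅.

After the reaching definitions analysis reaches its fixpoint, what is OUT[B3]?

Answer: {a@B3, b@B3, c@B1, d@B0, e@B3}

Derivation:
Fixpoint table:
  B0:  IN={c@B1, d@B0}  OUT={c@B1, d@B0}
  B1:  IN={c@B1, d@B0}  OUT={c@B1, d@B0}
  B2:  IN={c@B1, d@B0}  OUT={a@B2, c@B1, d@B0}
  B3:  IN={a@B2, c@B1, d@B0}  OUT={a@B3, b@B3, c@B1, d@B0, e@B3}
  B4:  IN={a@B3, b@B3, c@B1, d@B0, e@B3}  OUT={a@B3, b@B3, c@B4, d@B4, e@B3}

Merge at B3: IN[B3] = OUT[B2] = {a@B2, c@B1, d@B0}
Applying B3's transfer function to that IN value gives OUT[B3] (row B3 above).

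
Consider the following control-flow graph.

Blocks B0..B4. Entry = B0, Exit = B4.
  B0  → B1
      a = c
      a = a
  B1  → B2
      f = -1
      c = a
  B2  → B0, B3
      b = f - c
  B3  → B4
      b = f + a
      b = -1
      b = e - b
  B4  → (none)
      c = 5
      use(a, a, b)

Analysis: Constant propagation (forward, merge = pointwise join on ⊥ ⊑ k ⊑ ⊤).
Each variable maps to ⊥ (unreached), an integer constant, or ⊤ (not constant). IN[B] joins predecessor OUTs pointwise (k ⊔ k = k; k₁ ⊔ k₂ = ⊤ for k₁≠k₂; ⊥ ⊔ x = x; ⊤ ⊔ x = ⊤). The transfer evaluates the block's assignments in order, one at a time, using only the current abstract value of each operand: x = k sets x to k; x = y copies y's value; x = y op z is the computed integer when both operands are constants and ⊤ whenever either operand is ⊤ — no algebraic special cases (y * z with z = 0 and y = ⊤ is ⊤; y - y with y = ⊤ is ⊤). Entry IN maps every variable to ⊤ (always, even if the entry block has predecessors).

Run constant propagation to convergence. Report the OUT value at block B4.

Per-block solution:
  B0:  IN=(all ⊤)  OUT=(all ⊤)
  B1:  IN=(all ⊤)  OUT={f:-1; rest ⊤}
  B2:  IN={f:-1; rest ⊤}  OUT={f:-1; rest ⊤}
  B3:  IN={f:-1; rest ⊤}  OUT={f:-1; rest ⊤}
  B4:  IN={f:-1; rest ⊤}  OUT={c:5, f:-1; rest ⊤}

Merge at B4: IN[B4] = OUT[B3] = {a: ⊤, b: ⊤, c: ⊤, d: ⊤, e: ⊤, f: -1}
Applying B4's transfer function to that IN value gives OUT[B4] (row B4 above).

Answer: {a: ⊤, b: ⊤, c: 5, d: ⊤, e: ⊤, f: -1}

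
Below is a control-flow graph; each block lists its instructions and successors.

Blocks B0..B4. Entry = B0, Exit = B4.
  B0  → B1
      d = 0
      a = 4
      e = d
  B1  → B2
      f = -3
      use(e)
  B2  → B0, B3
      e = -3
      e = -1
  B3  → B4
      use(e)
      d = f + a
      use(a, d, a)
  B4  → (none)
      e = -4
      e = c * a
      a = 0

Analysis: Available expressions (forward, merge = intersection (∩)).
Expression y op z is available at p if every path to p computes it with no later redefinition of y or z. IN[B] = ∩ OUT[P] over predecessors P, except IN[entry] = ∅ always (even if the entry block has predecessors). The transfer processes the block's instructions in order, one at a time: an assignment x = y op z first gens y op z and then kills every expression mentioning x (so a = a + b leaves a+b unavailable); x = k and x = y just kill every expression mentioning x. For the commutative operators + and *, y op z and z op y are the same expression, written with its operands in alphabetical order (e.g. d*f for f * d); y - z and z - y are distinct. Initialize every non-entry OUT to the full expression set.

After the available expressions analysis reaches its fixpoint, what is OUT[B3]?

Per-block solution:
  B0:  IN={}  OUT={}
  B1:  IN={}  OUT={}
  B2:  IN={}  OUT={}
  B3:  IN={}  OUT={a+f}
  B4:  IN={a+f}  OUT={}

Merge at B3: IN[B3] = OUT[B2] = {}
Applying B3's transfer function to that IN value gives OUT[B3] (row B3 above).

Answer: {a+f}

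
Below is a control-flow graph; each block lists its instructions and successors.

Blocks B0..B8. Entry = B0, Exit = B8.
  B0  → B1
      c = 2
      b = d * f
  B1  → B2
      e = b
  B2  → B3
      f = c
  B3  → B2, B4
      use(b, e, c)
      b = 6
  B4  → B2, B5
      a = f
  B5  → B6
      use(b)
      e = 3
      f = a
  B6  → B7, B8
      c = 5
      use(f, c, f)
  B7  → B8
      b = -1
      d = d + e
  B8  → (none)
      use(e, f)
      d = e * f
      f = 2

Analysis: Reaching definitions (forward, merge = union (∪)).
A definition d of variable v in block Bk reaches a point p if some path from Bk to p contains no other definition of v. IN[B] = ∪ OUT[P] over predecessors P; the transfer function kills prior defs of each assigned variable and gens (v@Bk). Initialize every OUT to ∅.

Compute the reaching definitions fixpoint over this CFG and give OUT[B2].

Fixpoint table:
  B0: | IN={} | OUT={b@B0, c@B0}
  B1: | IN={b@B0, c@B0} | OUT={b@B0, c@B0, e@B1}
  B2: | IN={a@B4, b@B0, b@B3, c@B0, e@B1, f@B2} | OUT={a@B4, b@B0, b@B3, c@B0, e@B1, f@B2}
  B3: | IN={a@B4, b@B0, b@B3, c@B0, e@B1, f@B2} | OUT={a@B4, b@B3, c@B0, e@B1, f@B2}
  B4: | IN={a@B4, b@B3, c@B0, e@B1, f@B2} | OUT={a@B4, b@B3, c@B0, e@B1, f@B2}
  B5: | IN={a@B4, b@B3, c@B0, e@B1, f@B2} | OUT={a@B4, b@B3, c@B0, e@B5, f@B5}
  B6: | IN={a@B4, b@B3, c@B0, e@B5, f@B5} | OUT={a@B4, b@B3, c@B6, e@B5, f@B5}
  B7: | IN={a@B4, b@B3, c@B6, e@B5, f@B5} | OUT={a@B4, b@B7, c@B6, d@B7, e@B5, f@B5}
  B8: | IN={a@B4, b@B3, b@B7, c@B6, d@B7, e@B5, f@B5} | OUT={a@B4, b@B3, b@B7, c@B6, d@B8, e@B5, f@B8}

Merge at B2: IN[B2] = OUT[B1] ⊔ OUT[B3] ⊔ OUT[B4] = {a@B4, b@B0, b@B3, c@B0, e@B1, f@B2}
Applying B2's transfer function to that IN value gives OUT[B2] (row B2 above).

Answer: {a@B4, b@B0, b@B3, c@B0, e@B1, f@B2}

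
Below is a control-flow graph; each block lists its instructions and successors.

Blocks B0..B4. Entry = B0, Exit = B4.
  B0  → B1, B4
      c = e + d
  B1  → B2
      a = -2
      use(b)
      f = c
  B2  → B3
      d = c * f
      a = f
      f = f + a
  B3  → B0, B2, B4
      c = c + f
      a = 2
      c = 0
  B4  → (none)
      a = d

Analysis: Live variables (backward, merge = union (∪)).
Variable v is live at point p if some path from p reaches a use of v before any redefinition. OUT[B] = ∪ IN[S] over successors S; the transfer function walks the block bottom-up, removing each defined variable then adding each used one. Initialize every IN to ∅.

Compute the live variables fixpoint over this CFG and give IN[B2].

Answer: {b, c, e, f}

Derivation:
Fixpoint table:
  B0:  IN={b, d, e}  OUT={b, c, d, e}
  B1:  IN={b, c, e}  OUT={b, c, e, f}
  B2:  IN={b, c, e, f}  OUT={b, c, d, e, f}
  B3:  IN={b, c, d, e, f}  OUT={b, c, d, e, f}
  B4:  IN={d}  OUT={}

Merge at B2: OUT[B2] = IN[B3] = {b, c, d, e, f}
Applying B2's transfer function to that OUT value gives IN[B2] (row B2 above).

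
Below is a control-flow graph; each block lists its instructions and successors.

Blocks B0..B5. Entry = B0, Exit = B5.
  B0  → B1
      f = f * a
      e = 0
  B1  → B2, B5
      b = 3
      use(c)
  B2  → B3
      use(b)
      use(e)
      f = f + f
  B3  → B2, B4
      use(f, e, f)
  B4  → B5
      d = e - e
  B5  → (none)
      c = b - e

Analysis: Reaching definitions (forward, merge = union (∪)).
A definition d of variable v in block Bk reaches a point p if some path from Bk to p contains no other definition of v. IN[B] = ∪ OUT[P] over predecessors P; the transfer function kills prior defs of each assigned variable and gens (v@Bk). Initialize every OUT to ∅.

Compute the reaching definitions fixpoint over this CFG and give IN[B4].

Converged values:
  B0: | IN={} | OUT={e@B0, f@B0}
  B1: | IN={e@B0, f@B0} | OUT={b@B1, e@B0, f@B0}
  B2: | IN={b@B1, e@B0, f@B0, f@B2} | OUT={b@B1, e@B0, f@B2}
  B3: | IN={b@B1, e@B0, f@B2} | OUT={b@B1, e@B0, f@B2}
  B4: | IN={b@B1, e@B0, f@B2} | OUT={b@B1, d@B4, e@B0, f@B2}
  B5: | IN={b@B1, d@B4, e@B0, f@B0, f@B2} | OUT={b@B1, c@B5, d@B4, e@B0, f@B0, f@B2}

Merge at B4: IN[B4] = OUT[B3] = {b@B1, e@B0, f@B2}

Answer: {b@B1, e@B0, f@B2}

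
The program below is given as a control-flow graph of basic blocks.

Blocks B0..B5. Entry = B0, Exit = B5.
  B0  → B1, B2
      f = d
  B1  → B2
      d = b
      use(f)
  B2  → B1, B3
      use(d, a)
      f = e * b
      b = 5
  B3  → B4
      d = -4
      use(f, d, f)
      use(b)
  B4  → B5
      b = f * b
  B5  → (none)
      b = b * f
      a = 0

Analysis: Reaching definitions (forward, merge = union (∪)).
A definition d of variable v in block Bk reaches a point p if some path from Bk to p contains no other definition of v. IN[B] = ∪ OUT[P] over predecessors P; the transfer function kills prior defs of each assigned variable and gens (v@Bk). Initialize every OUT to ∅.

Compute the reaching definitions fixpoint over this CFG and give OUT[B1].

Converged values:
  B0:   IN={}   OUT={f@B0}
  B1:   IN={b@B2, d@B1, f@B0, f@B2}   OUT={b@B2, d@B1, f@B0, f@B2}
  B2:   IN={b@B2, d@B1, f@B0, f@B2}   OUT={b@B2, d@B1, f@B2}
  B3:   IN={b@B2, d@B1, f@B2}   OUT={b@B2, d@B3, f@B2}
  B4:   IN={b@B2, d@B3, f@B2}   OUT={b@B4, d@B3, f@B2}
  B5:   IN={b@B4, d@B3, f@B2}   OUT={a@B5, b@B5, d@B3, f@B2}

Merge at B1: IN[B1] = OUT[B0] ⊔ OUT[B2] = {b@B2, d@B1, f@B0, f@B2}
Applying B1's transfer function to that IN value gives OUT[B1] (row B1 above).

Answer: {b@B2, d@B1, f@B0, f@B2}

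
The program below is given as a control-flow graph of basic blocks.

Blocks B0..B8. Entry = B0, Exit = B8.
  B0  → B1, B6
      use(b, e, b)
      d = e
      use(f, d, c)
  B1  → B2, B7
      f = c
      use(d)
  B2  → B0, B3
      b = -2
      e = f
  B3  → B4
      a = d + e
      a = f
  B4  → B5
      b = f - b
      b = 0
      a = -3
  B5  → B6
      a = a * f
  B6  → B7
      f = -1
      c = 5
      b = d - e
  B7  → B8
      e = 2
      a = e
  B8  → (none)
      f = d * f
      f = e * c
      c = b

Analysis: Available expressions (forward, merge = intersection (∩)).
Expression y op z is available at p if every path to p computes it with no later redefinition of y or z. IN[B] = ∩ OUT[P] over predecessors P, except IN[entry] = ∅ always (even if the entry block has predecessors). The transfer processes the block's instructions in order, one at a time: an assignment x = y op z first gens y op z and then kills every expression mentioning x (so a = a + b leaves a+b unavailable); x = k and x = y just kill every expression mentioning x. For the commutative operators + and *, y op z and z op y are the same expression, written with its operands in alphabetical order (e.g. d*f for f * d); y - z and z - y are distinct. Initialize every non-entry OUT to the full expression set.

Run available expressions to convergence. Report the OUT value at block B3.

Per-block solution:
  B0: | IN={} | OUT={}
  B1: | IN={} | OUT={}
  B2: | IN={} | OUT={}
  B3: | IN={} | OUT={d+e}
  B4: | IN={d+e} | OUT={d+e}
  B5: | IN={d+e} | OUT={d+e}
  B6: | IN={} | OUT={d-e}
  B7: | IN={} | OUT={}
  B8: | IN={} | OUT={}

Merge at B3: IN[B3] = OUT[B2] = {}
Applying B3's transfer function to that IN value gives OUT[B3] (row B3 above).

Answer: {d+e}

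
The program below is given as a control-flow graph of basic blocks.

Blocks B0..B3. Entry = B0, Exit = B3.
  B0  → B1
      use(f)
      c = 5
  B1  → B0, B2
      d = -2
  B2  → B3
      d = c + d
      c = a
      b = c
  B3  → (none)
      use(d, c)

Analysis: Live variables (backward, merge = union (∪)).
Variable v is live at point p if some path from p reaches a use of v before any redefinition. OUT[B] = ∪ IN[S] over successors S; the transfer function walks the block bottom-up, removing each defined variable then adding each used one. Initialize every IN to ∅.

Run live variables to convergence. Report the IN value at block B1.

Answer: {a, c, f}

Working:
Per-block solution:
  B0:  IN={a, f}  OUT={a, c, f}
  B1:  IN={a, c, f}  OUT={a, c, d, f}
  B2:  IN={a, c, d}  OUT={c, d}
  B3:  IN={c, d}  OUT={}

Merge at B1: OUT[B1] = IN[B0] ⊔ IN[B2] = {a, c, d, f}
Applying B1's transfer function to that OUT value gives IN[B1] (row B1 above).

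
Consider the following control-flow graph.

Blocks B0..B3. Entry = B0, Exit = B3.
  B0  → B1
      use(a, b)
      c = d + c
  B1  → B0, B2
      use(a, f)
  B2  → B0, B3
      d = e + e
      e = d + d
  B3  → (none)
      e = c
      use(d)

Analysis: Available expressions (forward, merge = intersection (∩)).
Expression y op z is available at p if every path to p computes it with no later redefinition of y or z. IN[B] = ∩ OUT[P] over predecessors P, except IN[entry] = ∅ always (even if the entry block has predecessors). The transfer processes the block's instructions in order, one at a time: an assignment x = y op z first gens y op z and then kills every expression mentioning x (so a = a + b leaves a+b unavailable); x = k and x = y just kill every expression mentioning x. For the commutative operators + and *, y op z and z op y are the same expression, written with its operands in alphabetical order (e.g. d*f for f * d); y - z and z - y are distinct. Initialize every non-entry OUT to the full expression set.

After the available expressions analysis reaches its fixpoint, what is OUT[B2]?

Per-block solution:
  B0: | IN={} | OUT={}
  B1: | IN={} | OUT={}
  B2: | IN={} | OUT={d+d}
  B3: | IN={d+d} | OUT={d+d}

Merge at B2: IN[B2] = OUT[B1] = {}
Applying B2's transfer function to that IN value gives OUT[B2] (row B2 above).

Answer: {d+d}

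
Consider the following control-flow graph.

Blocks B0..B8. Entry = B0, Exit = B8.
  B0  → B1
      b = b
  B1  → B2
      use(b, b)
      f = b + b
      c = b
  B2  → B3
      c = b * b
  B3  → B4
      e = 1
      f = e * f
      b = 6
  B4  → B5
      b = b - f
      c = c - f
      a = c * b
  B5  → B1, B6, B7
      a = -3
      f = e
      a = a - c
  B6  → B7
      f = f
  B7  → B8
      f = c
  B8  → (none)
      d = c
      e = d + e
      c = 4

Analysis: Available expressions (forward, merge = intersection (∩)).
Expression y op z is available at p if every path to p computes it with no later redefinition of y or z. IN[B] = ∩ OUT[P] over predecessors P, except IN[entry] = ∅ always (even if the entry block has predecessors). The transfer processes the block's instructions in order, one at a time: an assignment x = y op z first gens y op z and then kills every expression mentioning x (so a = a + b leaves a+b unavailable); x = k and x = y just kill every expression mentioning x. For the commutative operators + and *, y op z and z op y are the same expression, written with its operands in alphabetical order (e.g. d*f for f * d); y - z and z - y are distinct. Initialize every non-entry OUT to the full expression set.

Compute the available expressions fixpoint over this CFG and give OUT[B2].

Answer: {b*b, b+b}

Derivation:
Fixpoint table:
  B0: | IN={} | OUT={}
  B1: | IN={} | OUT={b+b}
  B2: | IN={b+b} | OUT={b*b, b+b}
  B3: | IN={b*b, b+b} | OUT={}
  B4: | IN={} | OUT={b*c}
  B5: | IN={b*c} | OUT={b*c}
  B6: | IN={b*c} | OUT={b*c}
  B7: | IN={b*c} | OUT={b*c}
  B8: | IN={b*c} | OUT={}

Merge at B2: IN[B2] = OUT[B1] = {b+b}
Applying B2's transfer function to that IN value gives OUT[B2] (row B2 above).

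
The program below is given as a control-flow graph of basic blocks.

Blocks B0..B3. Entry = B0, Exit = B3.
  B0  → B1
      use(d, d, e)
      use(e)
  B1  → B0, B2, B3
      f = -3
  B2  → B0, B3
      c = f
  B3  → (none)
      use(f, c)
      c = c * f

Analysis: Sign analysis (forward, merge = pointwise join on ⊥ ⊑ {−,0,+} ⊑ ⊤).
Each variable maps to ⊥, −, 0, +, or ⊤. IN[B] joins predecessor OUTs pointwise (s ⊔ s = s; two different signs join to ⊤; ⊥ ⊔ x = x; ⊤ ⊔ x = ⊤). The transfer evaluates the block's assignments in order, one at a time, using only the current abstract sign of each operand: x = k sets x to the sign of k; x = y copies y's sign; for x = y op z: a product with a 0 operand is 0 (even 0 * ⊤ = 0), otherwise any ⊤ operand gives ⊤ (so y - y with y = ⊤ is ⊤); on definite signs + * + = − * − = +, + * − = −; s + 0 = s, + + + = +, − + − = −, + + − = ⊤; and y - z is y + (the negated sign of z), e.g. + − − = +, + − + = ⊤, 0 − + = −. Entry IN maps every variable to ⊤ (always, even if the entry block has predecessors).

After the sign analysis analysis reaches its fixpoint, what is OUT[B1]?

Answer: {a: ⊤, b: ⊤, c: ⊤, d: ⊤, e: ⊤, f: -}

Derivation:
Per-block solution:
  B0:   IN=(all ⊤)   OUT=(all ⊤)
  B1:   IN=(all ⊤)   OUT={f:-; rest ⊤}
  B2:   IN={f:-; rest ⊤}   OUT={c:-, f:-; rest ⊤}
  B3:   IN={f:-; rest ⊤}   OUT={f:-; rest ⊤}

Merge at B1: IN[B1] = OUT[B0] = {a: ⊤, b: ⊤, c: ⊤, d: ⊤, e: ⊤, f: ⊤}
Applying B1's transfer function to that IN value gives OUT[B1] (row B1 above).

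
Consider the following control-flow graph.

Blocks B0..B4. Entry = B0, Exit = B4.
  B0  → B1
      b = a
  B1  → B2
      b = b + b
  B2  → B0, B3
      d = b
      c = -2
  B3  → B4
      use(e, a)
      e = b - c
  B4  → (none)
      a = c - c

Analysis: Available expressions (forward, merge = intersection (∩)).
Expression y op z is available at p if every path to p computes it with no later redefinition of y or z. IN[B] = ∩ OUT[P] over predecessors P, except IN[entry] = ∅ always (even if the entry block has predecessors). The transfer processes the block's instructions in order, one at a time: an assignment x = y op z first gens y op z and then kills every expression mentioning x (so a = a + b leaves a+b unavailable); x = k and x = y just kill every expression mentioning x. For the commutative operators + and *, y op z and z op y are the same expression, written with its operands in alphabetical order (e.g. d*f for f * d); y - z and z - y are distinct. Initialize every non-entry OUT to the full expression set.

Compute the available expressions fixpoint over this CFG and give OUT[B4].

Converged values:
  B0: | IN={} | OUT={}
  B1: | IN={} | OUT={}
  B2: | IN={} | OUT={}
  B3: | IN={} | OUT={b-c}
  B4: | IN={b-c} | OUT={b-c, c-c}

Merge at B4: IN[B4] = OUT[B3] = {b-c}
Applying B4's transfer function to that IN value gives OUT[B4] (row B4 above).

Answer: {b-c, c-c}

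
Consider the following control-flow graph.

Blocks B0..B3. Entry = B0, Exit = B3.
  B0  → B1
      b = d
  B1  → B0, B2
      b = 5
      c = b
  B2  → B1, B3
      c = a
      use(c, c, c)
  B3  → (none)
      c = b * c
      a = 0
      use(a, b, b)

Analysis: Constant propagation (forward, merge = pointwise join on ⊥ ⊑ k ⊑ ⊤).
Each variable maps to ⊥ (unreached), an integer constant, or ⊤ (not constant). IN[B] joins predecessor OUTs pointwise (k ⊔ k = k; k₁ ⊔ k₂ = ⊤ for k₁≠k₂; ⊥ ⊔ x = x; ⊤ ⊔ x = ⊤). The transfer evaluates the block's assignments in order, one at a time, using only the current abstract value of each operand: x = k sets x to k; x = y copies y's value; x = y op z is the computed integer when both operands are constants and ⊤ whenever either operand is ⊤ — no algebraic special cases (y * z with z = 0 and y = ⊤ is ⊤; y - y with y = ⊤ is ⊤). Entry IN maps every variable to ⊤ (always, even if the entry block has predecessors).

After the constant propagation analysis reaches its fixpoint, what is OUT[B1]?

Answer: {a: ⊤, b: 5, c: 5, d: ⊤, e: ⊤, f: ⊤}

Working:
Per-block solution:
  B0:  IN=(all ⊤)  OUT=(all ⊤)
  B1:  IN=(all ⊤)  OUT={b:5, c:5; rest ⊤}
  B2:  IN={b:5, c:5; rest ⊤}  OUT={b:5; rest ⊤}
  B3:  IN={b:5; rest ⊤}  OUT={a:0, b:5; rest ⊤}

Merge at B1: IN[B1] = OUT[B0] ⊔ OUT[B2] = {a: ⊤, b: ⊤, c: ⊤, d: ⊤, e: ⊤, f: ⊤}
Applying B1's transfer function to that IN value gives OUT[B1] (row B1 above).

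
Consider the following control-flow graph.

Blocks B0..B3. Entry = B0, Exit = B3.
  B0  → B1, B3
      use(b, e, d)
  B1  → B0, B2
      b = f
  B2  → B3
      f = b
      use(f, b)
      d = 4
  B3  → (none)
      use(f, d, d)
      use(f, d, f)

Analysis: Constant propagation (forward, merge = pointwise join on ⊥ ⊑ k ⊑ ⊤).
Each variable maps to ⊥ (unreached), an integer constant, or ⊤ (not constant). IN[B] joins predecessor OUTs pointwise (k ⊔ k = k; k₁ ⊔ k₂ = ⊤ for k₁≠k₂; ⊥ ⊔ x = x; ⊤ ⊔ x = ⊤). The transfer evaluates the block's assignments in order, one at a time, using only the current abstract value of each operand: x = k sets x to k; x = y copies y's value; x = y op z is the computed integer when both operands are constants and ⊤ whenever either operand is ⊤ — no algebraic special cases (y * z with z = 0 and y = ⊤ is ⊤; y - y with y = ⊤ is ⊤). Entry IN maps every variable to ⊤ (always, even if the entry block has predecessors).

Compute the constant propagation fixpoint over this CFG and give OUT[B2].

Answer: {a: ⊤, b: ⊤, c: ⊤, d: 4, e: ⊤, f: ⊤}

Derivation:
Fixpoint table:
  B0: | IN=(all ⊤) | OUT=(all ⊤)
  B1: | IN=(all ⊤) | OUT=(all ⊤)
  B2: | IN=(all ⊤) | OUT={d:4; rest ⊤}
  B3: | IN=(all ⊤) | OUT=(all ⊤)

Merge at B2: IN[B2] = OUT[B1] = {a: ⊤, b: ⊤, c: ⊤, d: ⊤, e: ⊤, f: ⊤}
Applying B2's transfer function to that IN value gives OUT[B2] (row B2 above).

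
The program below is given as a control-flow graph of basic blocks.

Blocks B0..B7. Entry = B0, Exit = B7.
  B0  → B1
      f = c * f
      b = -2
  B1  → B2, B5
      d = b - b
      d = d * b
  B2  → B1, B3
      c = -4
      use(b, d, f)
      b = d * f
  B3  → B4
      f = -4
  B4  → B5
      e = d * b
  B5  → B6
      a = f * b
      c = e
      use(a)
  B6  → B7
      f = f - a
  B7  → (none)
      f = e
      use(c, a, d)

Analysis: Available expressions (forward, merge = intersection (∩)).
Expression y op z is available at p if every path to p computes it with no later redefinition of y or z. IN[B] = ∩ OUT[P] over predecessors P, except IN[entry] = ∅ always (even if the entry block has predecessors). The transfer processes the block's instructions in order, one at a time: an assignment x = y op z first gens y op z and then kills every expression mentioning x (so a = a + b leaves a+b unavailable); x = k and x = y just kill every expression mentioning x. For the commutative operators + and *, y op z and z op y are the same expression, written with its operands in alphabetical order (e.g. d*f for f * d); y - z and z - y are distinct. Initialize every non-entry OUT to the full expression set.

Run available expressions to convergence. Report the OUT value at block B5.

Answer: {b*f}

Working:
Converged values:
  B0: | IN={} | OUT={}
  B1: | IN={} | OUT={b-b}
  B2: | IN={b-b} | OUT={d*f}
  B3: | IN={d*f} | OUT={}
  B4: | IN={} | OUT={b*d}
  B5: | IN={} | OUT={b*f}
  B6: | IN={b*f} | OUT={}
  B7: | IN={} | OUT={}

Merge at B5: IN[B5] = OUT[B1] ∩ OUT[B4] = {}
Applying B5's transfer function to that IN value gives OUT[B5] (row B5 above).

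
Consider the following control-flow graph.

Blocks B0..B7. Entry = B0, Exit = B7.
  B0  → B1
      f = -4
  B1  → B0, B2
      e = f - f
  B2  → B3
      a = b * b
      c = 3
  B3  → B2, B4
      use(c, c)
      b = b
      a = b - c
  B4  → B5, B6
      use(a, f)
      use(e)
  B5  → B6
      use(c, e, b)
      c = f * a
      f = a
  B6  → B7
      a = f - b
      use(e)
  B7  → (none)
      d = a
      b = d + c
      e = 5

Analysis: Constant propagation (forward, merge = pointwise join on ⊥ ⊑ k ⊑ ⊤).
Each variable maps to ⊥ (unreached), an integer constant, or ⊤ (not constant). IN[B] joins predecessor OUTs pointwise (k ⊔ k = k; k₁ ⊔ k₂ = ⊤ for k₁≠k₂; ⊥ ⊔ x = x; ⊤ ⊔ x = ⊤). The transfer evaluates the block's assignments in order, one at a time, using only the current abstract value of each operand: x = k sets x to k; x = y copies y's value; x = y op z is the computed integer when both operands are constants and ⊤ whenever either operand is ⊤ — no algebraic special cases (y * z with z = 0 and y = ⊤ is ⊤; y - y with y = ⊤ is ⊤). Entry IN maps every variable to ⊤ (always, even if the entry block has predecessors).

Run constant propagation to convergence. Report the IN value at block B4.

Converged values:
  B0:  IN=(all ⊤)  OUT={f:-4; rest ⊤}
  B1:  IN={f:-4; rest ⊤}  OUT={e:0, f:-4; rest ⊤}
  B2:  IN={e:0, f:-4; rest ⊤}  OUT={c:3, e:0, f:-4; rest ⊤}
  B3:  IN={c:3, e:0, f:-4; rest ⊤}  OUT={c:3, e:0, f:-4; rest ⊤}
  B4:  IN={c:3, e:0, f:-4; rest ⊤}  OUT={c:3, e:0, f:-4; rest ⊤}
  B5:  IN={c:3, e:0, f:-4; rest ⊤}  OUT={e:0; rest ⊤}
  B6:  IN={e:0; rest ⊤}  OUT={e:0; rest ⊤}
  B7:  IN={e:0; rest ⊤}  OUT={e:5; rest ⊤}

Merge at B4: IN[B4] = OUT[B3] = {a: ⊤, b: ⊤, c: 3, d: ⊤, e: 0, f: -4}

Answer: {a: ⊤, b: ⊤, c: 3, d: ⊤, e: 0, f: -4}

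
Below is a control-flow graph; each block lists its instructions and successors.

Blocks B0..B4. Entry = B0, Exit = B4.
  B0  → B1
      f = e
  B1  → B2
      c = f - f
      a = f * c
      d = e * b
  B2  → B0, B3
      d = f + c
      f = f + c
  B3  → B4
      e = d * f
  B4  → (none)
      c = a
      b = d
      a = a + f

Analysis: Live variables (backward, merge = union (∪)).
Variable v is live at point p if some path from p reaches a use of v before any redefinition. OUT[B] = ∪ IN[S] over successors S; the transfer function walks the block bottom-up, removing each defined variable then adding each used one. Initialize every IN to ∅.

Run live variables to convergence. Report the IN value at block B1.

Answer: {b, e, f}

Working:
Converged values:
  B0:   IN={b, e}   OUT={b, e, f}
  B1:   IN={b, e, f}   OUT={a, b, c, e, f}
  B2:   IN={a, b, c, e, f}   OUT={a, b, d, e, f}
  B3:   IN={a, d, f}   OUT={a, d, f}
  B4:   IN={a, d, f}   OUT={}

Merge at B1: OUT[B1] = IN[B2] = {a, b, c, e, f}
Applying B1's transfer function to that OUT value gives IN[B1] (row B1 above).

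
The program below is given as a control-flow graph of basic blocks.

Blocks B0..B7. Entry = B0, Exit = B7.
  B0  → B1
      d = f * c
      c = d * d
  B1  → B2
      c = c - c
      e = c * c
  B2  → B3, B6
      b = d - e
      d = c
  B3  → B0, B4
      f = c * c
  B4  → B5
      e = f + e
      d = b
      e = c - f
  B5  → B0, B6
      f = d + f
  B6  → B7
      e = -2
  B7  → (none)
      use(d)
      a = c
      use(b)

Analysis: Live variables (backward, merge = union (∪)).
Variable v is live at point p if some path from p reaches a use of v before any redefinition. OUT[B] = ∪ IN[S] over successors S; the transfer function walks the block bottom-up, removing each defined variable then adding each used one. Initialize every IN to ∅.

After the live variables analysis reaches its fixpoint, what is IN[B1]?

Answer: {c, d}

Trace:
Per-block solution:
  B0: | IN={c, f} | OUT={c, d}
  B1: | IN={c, d} | OUT={c, d, e}
  B2: | IN={c, d, e} | OUT={b, c, d, e}
  B3: | IN={b, c, e} | OUT={b, c, e, f}
  B4: | IN={b, c, e, f} | OUT={b, c, d, f}
  B5: | IN={b, c, d, f} | OUT={b, c, d, f}
  B6: | IN={b, c, d} | OUT={b, c, d}
  B7: | IN={b, c, d} | OUT={}

Merge at B1: OUT[B1] = IN[B2] = {c, d, e}
Applying B1's transfer function to that OUT value gives IN[B1] (row B1 above).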